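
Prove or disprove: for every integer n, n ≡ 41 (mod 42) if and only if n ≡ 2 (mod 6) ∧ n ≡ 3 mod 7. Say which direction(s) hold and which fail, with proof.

(⇒) fails and (⇐) fails.

(⇒) This fails: n = 41 gives 41 ≡ 41 (mod 42) but 41 ≡ 5 (mod 6), so the conjunction on the right does not hold.

(⇐) This fails: n = 38 satisfies both congruences on the right (38 ≡ 2 mod 6 and 38 ≡ 3 mod 7) yet 38 ≡ 38 (mod 42), not 41.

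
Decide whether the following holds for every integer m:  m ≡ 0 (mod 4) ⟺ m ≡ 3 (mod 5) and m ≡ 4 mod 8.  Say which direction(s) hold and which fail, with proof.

Not equivalent: only (⇐) holds.

[⇒] This fails: m = 0 gives 0 ≡ 0 (mod 4) but 0 ≡ 0 (mod 5), so the conjunction on the right does not hold.

[⇐] Conversely, if m ≡ 3 (mod 5) and m ≡ 4 (mod 8), then by the Chinese remainder theorem m ≡ 28 (mod 40). Since 28 ≡ 0 (mod 4) and 4 ∣ 40, we get m ≡ 0 (mod 4).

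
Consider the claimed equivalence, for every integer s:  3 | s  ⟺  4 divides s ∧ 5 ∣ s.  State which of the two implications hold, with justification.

(→) This fails: take s = 3. Certainly 3 ∣ 3, but 4 ∤ 3.

(←) This fails: take s = 20. Both 4 ∣ 20 and 5 ∣ 20, yet 20 is not a multiple of 3 (since 20 = 6·3 + 2), so 3 ∤ 20.

(⇒) fails and (⇐) fails.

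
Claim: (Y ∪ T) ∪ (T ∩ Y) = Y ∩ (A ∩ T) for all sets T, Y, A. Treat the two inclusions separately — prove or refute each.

(⊆) fails; (⊇) holds.

Forward inclusion. This inclusion fails. Take T = {1}, Y = ∅, A = ∅; then 1 ∈ (Y ∪ T) ∪ (T ∩ Y) but 1 ∉ Y ∩ (A ∩ T).

Reverse inclusion. Let x ∈ Y ∩ (A ∩ T). Then x ∈ T ∩ Y ∩ A, from which x ∈ (Y ∪ T) ∪ (T ∩ Y).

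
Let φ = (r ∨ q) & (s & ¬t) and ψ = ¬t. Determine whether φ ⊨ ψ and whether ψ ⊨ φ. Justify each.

(⟸) This fails. Under q = F, r = F, s = F, t = F, the left side is false but the right side is true.

(⟹) Assume the antecedent. If q is true, the antecedent forces (q = T, r = F, s = T, t = F) or (q = T, r = T, s = T, t = F), and ¬t holds there. If q is false, the antecedent forces (q = F, r = T, s = T, t = F), and ¬t holds there. Either way ¬t holds.

The forward direction holds; the converse fails.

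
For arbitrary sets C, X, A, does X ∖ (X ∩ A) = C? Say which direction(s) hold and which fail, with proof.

Neither inclusion holds.

Forward inclusion. This inclusion fails. Take C = ∅, X = {1}, A = ∅; then 1 ∈ X ∖ (X ∩ A) but 1 ∉ C.

Reverse inclusion. This inclusion fails. Take C = {1}, X = ∅, A = ∅; then 1 ∈ C but 1 ∉ X ∖ (X ∩ A).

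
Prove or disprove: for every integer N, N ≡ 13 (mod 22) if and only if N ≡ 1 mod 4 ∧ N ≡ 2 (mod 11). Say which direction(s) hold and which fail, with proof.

Only the reverse direction holds.

(⟸) If N ≡ 1 (mod 4) and N ≡ 2 (mod 11), then by the Chinese remainder theorem N ≡ 13 (mod 44). Since 13 ≡ 13 (mod 22) and 22 ∣ 44, we get N ≡ 13 (mod 22).

(⟹) This fails: N = 35 gives 35 ≡ 13 (mod 22) but 35 ≡ 3 (mod 4), so the conjunction on the right does not hold.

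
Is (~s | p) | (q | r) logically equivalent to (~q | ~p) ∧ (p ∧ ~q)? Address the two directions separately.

The forward direction fails; the converse holds.

(⇒) This fails. Under r = F, q = F, s = F, p = F, the left side is true but the right side is false.

(⇐) Assume the antecedent. If r is true, (~s | p) | (q | r) reduces to true regardless of the other variables. If r is false, the antecedent forces (r = F, q = F, s = F, p = T) or (r = F, q = F, s = T, p = T), and (~s | p) | (q | r) holds there. Either way (~s | p) | (q | r) holds.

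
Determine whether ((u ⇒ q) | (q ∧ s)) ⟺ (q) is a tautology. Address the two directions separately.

Only the converse holds.

(⇒) This fails. Under s = F, u = F, q = F, the left side is true but the right side is false.

(⇐) Assume the antecedent. If s is true, the antecedent forces (s = T, u = F, q = T) or (s = T, u = T, q = T), and (u ⇒ q) | (q ∧ s) holds there. If s is false, the antecedent forces (s = F, u = F, q = T) or (s = F, u = T, q = T), and (u ⇒ q) | (q ∧ s) holds there. Either way (u ⇒ q) | (q ∧ s) holds.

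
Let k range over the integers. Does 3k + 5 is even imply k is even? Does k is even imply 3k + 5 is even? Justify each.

Forward direction. This fails: k = 5 gives 3k + 5 = 20, which is even, but 5 is odd, not even.

Converse. This also fails: k = 2 is even, but 3k + 5 = 11 is odd, not even.

Neither direction holds.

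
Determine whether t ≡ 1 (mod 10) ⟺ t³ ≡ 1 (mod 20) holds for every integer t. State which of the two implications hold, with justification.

Not equivalent: only (⇐) holds.

(→) This fails: take t = 11. Then 11 ≡ 1 (mod 10), but 11³ = 1331 ≡ 11 (mod 20), not 1.

(←) Conversely, the residues r modulo 20 with r³ ≡ 1 (mod 20) are exactly {1}, and each is ≡ 1 (mod 10).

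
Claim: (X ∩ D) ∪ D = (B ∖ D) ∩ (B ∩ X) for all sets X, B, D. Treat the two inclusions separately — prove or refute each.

Forward inclusion. This inclusion fails. Take X = ∅, B = ∅, D = {1}; then 1 ∈ (X ∩ D) ∪ D but 1 ∉ (B ∖ D) ∩ (B ∩ X).

Reverse inclusion. This inclusion fails. Take X = {1}, B = {1}, D = ∅; then 1 ∈ (B ∖ D) ∩ (B ∩ X) but 1 ∉ (X ∩ D) ∪ D.

Neither inclusion holds.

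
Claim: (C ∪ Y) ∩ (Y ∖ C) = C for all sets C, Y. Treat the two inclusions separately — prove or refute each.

Neither inclusion holds.

(⊆) This inclusion fails. Take C = ∅, Y = {1}; then 1 ∈ (C ∪ Y) ∩ (Y ∖ C) but 1 ∉ C.

(⊇) This inclusion fails. Take C = {1}, Y = ∅; then 1 ∈ C but 1 ∉ (C ∪ Y) ∩ (Y ∖ C).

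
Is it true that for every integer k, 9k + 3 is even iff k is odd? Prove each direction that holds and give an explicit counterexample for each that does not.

(→) Suppose 9k + 3 is even. Since 9 is odd, 9k and k have the same parity, so 9k + 3 ≡ k + 3 (mod 2). As 3 is odd, 9k + 3 is even exactly when k is odd. Thus k is odd.

(←) Conversely, suppose k is odd; write k = 2j + 1. Then 9k + 3 = 9·(2j + 1) + 3 = 2·9j + 12, which is even.

Both directions hold; the statement is true.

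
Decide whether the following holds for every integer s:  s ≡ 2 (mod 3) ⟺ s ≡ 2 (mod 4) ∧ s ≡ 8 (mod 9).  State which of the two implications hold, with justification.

(⇒) fails; (⇐) holds.

(⇒) This fails: s = 32 gives 32 ≡ 2 (mod 3) but 32 ≡ 0 (mod 4), so the conjunction on the right does not hold.

(⇐) Conversely, if s ≡ 2 (mod 4) and s ≡ 8 (mod 9), then by the Chinese remainder theorem s ≡ 26 (mod 36). Since 26 ≡ 2 (mod 3) and 3 ∣ 36, we get s ≡ 2 (mod 3).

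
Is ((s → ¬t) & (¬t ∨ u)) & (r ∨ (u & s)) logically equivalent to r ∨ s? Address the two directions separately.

Only the forward implication holds.

(⟸) This fails. Under u = F, t = T, r = T, s = F, the left side is false but the right side is true.

(⟹) Assume the antecedent. If r is true, r ∨ s reduces to true regardless of the other variables. If r is false, the antecedent forces (u = T, t = F, r = F, s = T), and r ∨ s holds there. Either way r ∨ s holds.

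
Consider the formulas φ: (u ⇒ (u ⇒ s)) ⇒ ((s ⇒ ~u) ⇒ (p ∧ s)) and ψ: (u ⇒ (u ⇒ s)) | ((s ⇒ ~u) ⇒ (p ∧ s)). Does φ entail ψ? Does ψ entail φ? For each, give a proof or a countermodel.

[⇒] This fails. Under p = F, s = F, u = T, the left side is true but the right side is false.

[⇐] This fails. Under p = F, s = F, u = F, the left side is false but the right side is true.

Neither implication holds.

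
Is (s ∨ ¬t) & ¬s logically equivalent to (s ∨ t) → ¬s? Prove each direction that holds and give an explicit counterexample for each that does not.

(⟹) Assume the antecedent. If t is true, the antecedent cannot hold. If t is false, the antecedent forces (t = F, s = F), and (s ∨ t) → ¬s holds there. Either way (s ∨ t) → ¬s holds.

(⟸) This fails. Under t = T, s = F, the left side is false but the right side is true.

(⇒) holds; (⇐) fails.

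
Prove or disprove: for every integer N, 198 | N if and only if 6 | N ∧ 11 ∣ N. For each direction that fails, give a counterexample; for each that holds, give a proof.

(⟸) This fails: take N = 66. Both 6 ∣ 66 and 11 ∣ 66, yet 66 is not a multiple of 198 (since 66 = 0·198 + 66), so 198 ∤ 66.

(⟹) If 198 ∣ N, write N = 198q. Since 198 = 33·6, N = 6·(33q), so 6 ∣ N; and since 198 = 18·11, N = 11·(18q), so 11 ∣ N.

Only the forward direction holds.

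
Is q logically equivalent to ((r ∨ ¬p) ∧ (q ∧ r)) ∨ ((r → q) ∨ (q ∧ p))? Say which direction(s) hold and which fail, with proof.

(→) Assume the antecedent. If p is true, the antecedent forces (p = T, r = F, q = T) or (p = T, r = T, q = T), and the consequent holds there. If p is false, the antecedent forces (p = F, r = F, q = T) or (p = F, r = T, q = T), and the consequent holds there. Either way the consequent holds.

(←) This fails. Under p = F, r = F, q = F, the left side is false but the right side is true.

(⇒) holds; (⇐) fails.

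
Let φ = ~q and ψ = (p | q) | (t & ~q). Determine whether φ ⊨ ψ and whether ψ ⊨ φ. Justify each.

(⟹) This fails. Under t = F, p = F, q = F, the left side is true but the right side is false.

(⟸) This fails. Under t = F, p = F, q = T, the left side is false but the right side is true.

Both directions fail.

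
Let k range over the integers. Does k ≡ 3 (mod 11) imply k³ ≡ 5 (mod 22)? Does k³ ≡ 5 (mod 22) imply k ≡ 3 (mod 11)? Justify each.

(⇒) fails; (⇐) holds.

(⇒) This fails: take k = 14. Then 14 ≡ 3 (mod 11), but 14³ = 2744 ≡ 16 (mod 22), not 5.

(⇐) Conversely, the residues r modulo 22 with r³ ≡ 5 (mod 22) are exactly {3}, and each is ≡ 3 (mod 11).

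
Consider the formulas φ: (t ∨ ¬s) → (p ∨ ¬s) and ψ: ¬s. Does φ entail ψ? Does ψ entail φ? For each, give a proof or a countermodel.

(→) This fails. Under t = F, p = F, s = T, the left side is true but the right side is false.

(←) Assume the antecedent. If t is true, the antecedent forces (t = T, p = F, s = F) or (t = T, p = T, s = F), and (t ∨ ¬s) → (p ∨ ¬s) holds there. If t is false, (t ∨ ¬s) → (p ∨ ¬s) reduces to true regardless of the other variables. Either way (t ∨ ¬s) → (p ∨ ¬s) holds.

Not equivalent: only (⇐) holds.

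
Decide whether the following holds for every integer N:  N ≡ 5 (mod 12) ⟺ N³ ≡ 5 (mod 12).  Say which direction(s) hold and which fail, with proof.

Converse. For the converse, argue contrapositively. If N ≢ 5 (mod 12), then N is congruent to one of 0, 1, 2, 3, 4, 6, 7, 8, 9, 10, 11 modulo 12, and these give N³ ≡ 0, 1, 8, 3, 4, 0, 7, 8, 9, 4, 11 respectively — never 5.

Forward direction. Suppose N ≡ 5 (mod 12). Write N = 12j + 5. Then (12j + 5)³ = 1728j³ + 2160j² + 900j + 125 = 12(144j³ + 180j² + 75j + 10) + 5, so N³ ≡ 5 (mod 12).

The biconditional holds.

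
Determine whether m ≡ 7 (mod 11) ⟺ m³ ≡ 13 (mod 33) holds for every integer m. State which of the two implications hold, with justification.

(⟹) This fails: take m = 18. Then 18 ≡ 7 (mod 11), but 18³ = 5832 ≡ 24 (mod 33), not 13.

(⟸) Conversely, the residues r modulo 33 with r³ ≡ 13 (mod 33) are exactly {7}, and each is ≡ 7 (mod 11).

Only the reverse direction holds.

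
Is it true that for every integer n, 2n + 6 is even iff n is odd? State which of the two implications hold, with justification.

Only the reverse direction holds.

(⟹) This fails: take n = 4. Then 2n + 6 = 14, which is even, yet n = 4 is even, not odd.

(⟸) Suppose n is odd. Since 2 is even, 2n is even for every n, so 2n + 6 has the same parity as 6, which is even. Hence 2n + 6 is even.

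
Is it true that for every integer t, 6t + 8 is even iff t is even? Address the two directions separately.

[⇒] This fails: take t = 1. Then 6t + 8 = 14, which is even, yet t = 1 is odd, not even.

[⇐] Suppose t is even. Since 6 is even, 6t is even for every t, so 6t + 8 has the same parity as 8, which is even. Hence 6t + 8 is even.

(⇒) fails; (⇐) holds.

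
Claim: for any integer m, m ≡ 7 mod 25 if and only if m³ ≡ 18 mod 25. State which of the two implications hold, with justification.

Forward direction. Suppose m ≡ 7 mod 25. Write m = 25j + 7. Then (25j + 7)³ = 15625j³ + 13125j² + 3675j + 343 = 25(625j³ + 525j² + 147j + 13) + 18, so m³ ≡ 18 (mod 25).

Converse. Suppose m³ ≡ 18 (mod 25). The only residue r in {0, …, 24} with r³ ≡ 18 (mod 25) is r = 7, so m ≡ 7 (mod 25).

Both implications hold.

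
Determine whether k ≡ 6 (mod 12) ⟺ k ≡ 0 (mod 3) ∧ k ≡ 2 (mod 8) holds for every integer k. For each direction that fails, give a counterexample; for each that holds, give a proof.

(⇒) This fails: k = 6 gives 6 ≡ 6 (mod 12) but 6 ≡ 6 (mod 8), so the conjunction on the right does not hold.

(⇐) Conversely, if k ≡ 0 (mod 3) and k ≡ 2 (mod 8), then by the Chinese remainder theorem k ≡ 18 (mod 24). Since 18 ≡ 6 (mod 12) and 12 ∣ 24, we get k ≡ 6 (mod 12).

Not equivalent: only (⇐) holds.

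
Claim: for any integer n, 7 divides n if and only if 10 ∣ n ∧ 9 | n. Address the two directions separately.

(⟹) This fails: take n = 7. Certainly 7 ∣ 7, but 10 ∤ 7.

(⟸) This fails: take n = 90. Both 10 ∣ 90 and 9 ∣ 90, yet 90 is not a multiple of 7 (since 90 = 12·7 + 6), so 7 ∤ 90.

(⇒) fails and (⇐) fails.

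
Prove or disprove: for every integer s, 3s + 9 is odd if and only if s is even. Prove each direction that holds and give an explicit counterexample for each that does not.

[⇒] Suppose 3s + 9 is odd. Since 3 is odd, 3s and s have the same parity, so 3s + 9 ≡ s + 9 (mod 2). As 9 is odd, 3s + 9 is odd exactly when s is even. Thus s is even.

[⇐] Conversely, suppose s is even; write s = 2j. Then 3s + 9 = 3·(2j) + 9 = 2·3j + 9, which is odd.

Equivalent; both directions hold.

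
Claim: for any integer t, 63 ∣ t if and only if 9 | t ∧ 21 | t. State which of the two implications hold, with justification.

(⇐) Suppose 9 ∣ t and 21 ∣ t. Any common multiple of 9 and 21 is a multiple of their lcm; here lcm(9, 21) = 9·21/gcd(9, 21) = 189/3 = 63, so 63 ∣ t.

(⇒) If 63 ∣ t, write t = 63q. Since 63 = 7·9, t = 9·(7q), so 9 ∣ t; and since 63 = 3·21, t = 21·(3q), so 21 ∣ t.

Both directions hold.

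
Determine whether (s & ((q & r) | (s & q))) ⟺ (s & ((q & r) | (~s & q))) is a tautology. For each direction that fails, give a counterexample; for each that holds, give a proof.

[⇐] Assume the antecedent. If q is true, the antecedent forces (q = T, r = T, s = T), and s & ((q & r) | (s & q)) holds there. If q is false, the antecedent cannot hold. Either way s & ((q & r) | (s & q)) holds.

[⇒] This fails. Under q = T, r = F, s = T, the left side is true but the right side is false.

The forward direction fails; the converse holds.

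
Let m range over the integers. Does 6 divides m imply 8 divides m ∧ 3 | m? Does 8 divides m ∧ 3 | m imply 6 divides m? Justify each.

(⟹) This fails: take m = 6. Certainly 6 ∣ 6, but 8 ∤ 6.

(⟸) Suppose 8 ∣ m and 3 ∣ m. Any common multiple of 8 and 3 is a multiple of their lcm; here gcd(8, 3) = 1, so lcm(8, 3) = 8·3 = 24, so 24 ∣ m. Since 6 ∣ 24, it follows that 6 ∣ m.

(⇒) fails; (⇐) holds.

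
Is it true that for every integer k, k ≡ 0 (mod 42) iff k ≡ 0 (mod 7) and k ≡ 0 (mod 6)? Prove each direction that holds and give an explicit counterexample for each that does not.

(⇒) Suppose k ≡ 0 (mod 42); write k = 42j + 0. Since 7 ∣ 42, reducing mod 7 gives k ≡ 0 (mod 7); since 6 ∣ 42, reducing mod 6 gives k ≡ 0 (mod 6).

(⇐) Conversely, if k ≡ 0 (mod 7) and k ≡ 0 (mod 6), then by the Chinese remainder theorem k ≡ 0 (mod 42). This is exactly k ≡ 0 (mod 42).

The biconditional holds.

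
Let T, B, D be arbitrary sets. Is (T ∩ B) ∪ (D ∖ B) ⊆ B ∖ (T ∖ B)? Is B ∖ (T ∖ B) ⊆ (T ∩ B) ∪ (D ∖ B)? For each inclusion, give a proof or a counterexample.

Neither inclusion holds.

(⊆) This inclusion fails. Take T = ∅, B = ∅, D = {1}; then 1 ∈ (T ∩ B) ∪ (D ∖ B) but 1 ∉ B ∖ (T ∖ B).

(⊇) This inclusion fails. Take T = ∅, B = {1}, D = ∅; then 1 ∈ B ∖ (T ∖ B) but 1 ∉ (T ∩ B) ∪ (D ∖ B).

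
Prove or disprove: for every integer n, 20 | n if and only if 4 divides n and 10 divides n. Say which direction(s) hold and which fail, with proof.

Equivalent; both directions hold.

(⇐) Suppose 4 ∣ n and 10 ∣ n. Any common multiple of 4 and 10 is a multiple of their lcm; here lcm(4, 10) = 4·10/gcd(4, 10) = 40/2 = 20, so 20 ∣ n.

(⇒) If 20 ∣ n, write n = 20q. Since 20 = 5·4, n = 4·(5q), so 4 ∣ n; and since 20 = 2·10, n = 10·(2q), so 10 ∣ n.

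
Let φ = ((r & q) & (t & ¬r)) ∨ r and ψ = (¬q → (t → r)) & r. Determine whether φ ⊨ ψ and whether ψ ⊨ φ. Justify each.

(→) Assume the antecedent. If q is true, the antecedent forces (q = T, r = T, t = F) or (q = T, r = T, t = T), and (¬q → (t → r)) & r holds there. If q is false, the antecedent forces (q = F, r = T, t = F) or (q = F, r = T, t = T), and (¬q → (t → r)) & r holds there. Either way (¬q → (t → r)) & r holds.

(←) Assume the antecedent. If q is true, the antecedent forces (q = T, r = T, t = F) or (q = T, r = T, t = T), and ((r & q) & (t & ¬r)) ∨ r holds there. If q is false, the antecedent forces (q = F, r = T, t = F) or (q = F, r = T, t = T), and ((r & q) & (t & ¬r)) ∨ r holds there. Either way ((r & q) & (t & ¬r)) ∨ r holds.

Both directions hold; the statement is true.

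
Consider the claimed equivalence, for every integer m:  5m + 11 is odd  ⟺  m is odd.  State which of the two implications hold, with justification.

(⇒) fails and (⇐) fails.

[⇒] This fails: m = 4 gives 5m + 11 = 31, which is odd, but 4 is even, not odd.

[⇐] This also fails: m = 5 is odd, but 5m + 11 = 36 is even, not odd.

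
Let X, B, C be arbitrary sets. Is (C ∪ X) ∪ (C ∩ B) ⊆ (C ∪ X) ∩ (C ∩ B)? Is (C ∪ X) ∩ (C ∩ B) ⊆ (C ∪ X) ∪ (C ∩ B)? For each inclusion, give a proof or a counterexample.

(⊆) This inclusion fails. Take X = {1}, B = ∅, C = ∅; then 1 ∈ (C ∪ X) ∪ (C ∩ B) but 1 ∉ (C ∪ X) ∩ (C ∩ B).

(⊇) Let x ∈ (C ∪ X) ∩ (C ∩ B). Then either x ∈ B ∩ C and x ∉ X; or x ∈ X ∩ B ∩ C. In each case x ∈ (C ∪ X) ∪ (C ∩ B), so (C ∪ X) ∩ (C ∩ B) ⊆ (C ∪ X) ∪ (C ∩ B).

The sets are not equal: only the reverse inclusion holds.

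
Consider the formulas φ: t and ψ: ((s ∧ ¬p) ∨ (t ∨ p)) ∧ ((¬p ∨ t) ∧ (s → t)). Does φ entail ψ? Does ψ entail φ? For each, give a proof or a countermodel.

(⟹) Assume the antecedent. If t is true, the consequent reduces to true regardless of the other variables. If t is false, the antecedent cannot hold. Either way the consequent holds.

(⟸) Assume the antecedent. If t is true, t reduces to true regardless of the other variables. If t is false, the antecedent cannot hold. Either way t holds.

Both implications hold.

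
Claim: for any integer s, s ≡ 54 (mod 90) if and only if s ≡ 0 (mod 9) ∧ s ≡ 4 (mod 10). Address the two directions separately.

Both implications hold.

[⇒] Suppose s ≡ 54 (mod 90); write s = 90j + 54. Since 9 ∣ 90, reducing mod 9 gives s ≡ 54 ≡ 0 (mod 9); since 10 ∣ 90, reducing mod 10 gives s ≡ 54 ≡ 4 (mod 10).

[⇐] Conversely, if s ≡ 0 (mod 9) and s ≡ 4 (mod 10), then by the Chinese remainder theorem s ≡ 54 (mod 90). This is exactly s ≡ 54 (mod 90).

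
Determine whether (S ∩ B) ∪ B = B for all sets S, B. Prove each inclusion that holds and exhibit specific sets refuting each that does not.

Forward inclusion. Let x ∈ (S ∩ B) ∪ B. Then either x ∈ B and x ∉ S; or x ∈ S ∩ B. In each case x ∈ B, so (S ∩ B) ∪ B ⊆ B.

Reverse inclusion. Let x ∈ B. Then either x ∈ B and x ∉ S; or x ∈ S ∩ B. In each case x ∈ (S ∩ B) ∪ B, so B ⊆ (S ∩ B) ∪ B.

Both inclusions hold; the sets are equal.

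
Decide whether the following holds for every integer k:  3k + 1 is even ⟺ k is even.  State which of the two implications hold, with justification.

Neither direction holds.

[⇒] This fails: k = 5 gives 3k + 1 = 16, which is even, but 5 is odd, not even.

[⇐] This also fails: k = 0 is even, but 3k + 1 = 1 is odd, not even.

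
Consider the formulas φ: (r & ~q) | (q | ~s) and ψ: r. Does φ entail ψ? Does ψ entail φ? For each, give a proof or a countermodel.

The forward direction fails; the converse holds.

[⇐] Assume the antecedent. If q is true, (r & ~q) | (q | ~s) reduces to true regardless of the other variables. If q is false, the antecedent forces (q = F, s = F, r = T) or (q = F, s = T, r = T), and (r & ~q) | (q | ~s) holds there. Either way (r & ~q) | (q | ~s) holds.

[⇒] This fails. Under q = F, s = F, r = F, the left side is true but the right side is false.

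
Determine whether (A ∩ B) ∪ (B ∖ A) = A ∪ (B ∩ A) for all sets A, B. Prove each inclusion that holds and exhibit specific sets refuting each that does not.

Neither inclusion holds.

(⊆) This inclusion fails. Take A = ∅, B = {1}; then 1 ∈ (A ∩ B) ∪ (B ∖ A) but 1 ∉ A ∪ (B ∩ A).

(⊇) This inclusion fails. Take A = {1}, B = ∅; then 1 ∈ A ∪ (B ∩ A) but 1 ∉ (A ∩ B) ∪ (B ∖ A).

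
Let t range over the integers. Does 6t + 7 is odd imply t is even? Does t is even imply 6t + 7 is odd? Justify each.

Only the converse holds.

(⟹) This fails: take t = 7. Then 6t + 7 = 49, which is odd, yet t = 7 is odd, not even.

(⟸) Suppose t is even. Since 6 is even, 6t is even for every t, so 6t + 7 has the same parity as 7, which is odd. Hence 6t + 7 is odd.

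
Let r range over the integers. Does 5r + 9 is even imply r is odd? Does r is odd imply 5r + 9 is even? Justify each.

Both implications hold.

(→) Suppose 5r + 9 is even. Since 5 is odd, 5r and r have the same parity, so 5r + 9 ≡ r + 9 (mod 2). As 9 is odd, 5r + 9 is even exactly when r is odd. Thus r is odd.

(←) Conversely, suppose r is odd; write r = 2j + 1. Then 5r + 9 = 5·(2j + 1) + 9 = 2·5j + 14, which is even.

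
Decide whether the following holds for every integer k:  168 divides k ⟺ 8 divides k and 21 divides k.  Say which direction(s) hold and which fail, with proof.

Both directions hold; the statement is true.

[⇒] If 168 ∣ k, write k = 168q. Since 168 = 21·8, k = 8·(21q), so 8 ∣ k; and since 168 = 8·21, k = 21·(8q), so 21 ∣ k.

[⇐] Suppose 8 ∣ k and 21 ∣ k. Any common multiple of 8 and 21 is a multiple of their lcm; here gcd(8, 21) = 1, so lcm(8, 21) = 8·21 = 168, so 168 ∣ k.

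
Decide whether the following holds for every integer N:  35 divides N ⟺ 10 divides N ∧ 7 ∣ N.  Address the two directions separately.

(⟹) This fails: take N = 35. Certainly 35 ∣ 35, but 10 ∤ 35.

(⟸) Suppose 10 ∣ N and 7 ∣ N. Any common multiple of 10 and 7 is a multiple of their lcm; here gcd(10, 7) = 1, so lcm(10, 7) = 10·7 = 70, so 70 ∣ N. Since 35 ∣ 70, it follows that 35 ∣ N.

The forward direction fails; the converse holds.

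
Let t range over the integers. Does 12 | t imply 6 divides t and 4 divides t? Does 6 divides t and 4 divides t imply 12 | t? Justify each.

(⇐) Suppose 6 ∣ t and 4 ∣ t. Any common multiple of 6 and 4 is a multiple of their lcm; here lcm(6, 4) = 6·4/gcd(6, 4) = 24/2 = 12, so 12 ∣ t.

(⇒) If 12 ∣ t, write t = 12q. Since 12 = 2·6, t = 6·(2q), so 6 ∣ t; and since 12 = 3·4, t = 4·(3q), so 4 ∣ t.

Both implications hold.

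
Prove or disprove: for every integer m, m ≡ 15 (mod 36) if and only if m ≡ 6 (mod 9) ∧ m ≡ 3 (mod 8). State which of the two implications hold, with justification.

(⇐) If m ≡ 6 (mod 9) and m ≡ 3 (mod 8), then by the Chinese remainder theorem m ≡ 51 (mod 72). Since 51 ≡ 15 (mod 36) and 36 ∣ 72, we get m ≡ 15 (mod 36).

(⇒) This fails: m = 15 gives 15 ≡ 15 (mod 36) but 15 ≡ 7 (mod 8), so the conjunction on the right does not hold.

Only the reverse direction holds.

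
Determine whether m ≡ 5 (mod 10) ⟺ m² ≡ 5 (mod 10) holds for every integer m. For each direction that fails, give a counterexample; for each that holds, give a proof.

(⟹) Suppose m ≡ 5 (mod 10). Write m = 10j + 5. Then (10j + 5)² = 100j² + 100j + 25 = 10(10j² + 10j + 2) + 5, so m² ≡ 5 (mod 10).

(⟸) Conversely, suppose m² ≡ 5 (mod 10). The only residue r in {0, …, 9} with r² ≡ 5 (mod 10) is r = 5, so m ≡ 5 (mod 10).

Both directions hold; the statement is true.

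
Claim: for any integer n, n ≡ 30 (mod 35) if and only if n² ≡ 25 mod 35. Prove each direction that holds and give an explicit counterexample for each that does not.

(⟹) Suppose n ≡ 30 (mod 35). Write n = 35j + 30. Then (35j + 30)² = 1225j² + 2100j + 900 = 35(35j² + 60j + 25) + 25, so n² ≡ 25 (mod 35).

(⟸) This fails: take n = 5. Then 5² = 25 ≡ 25 (mod 35), yet 5 ≡ 5 (mod 35), not 30.

Only the forward direction holds.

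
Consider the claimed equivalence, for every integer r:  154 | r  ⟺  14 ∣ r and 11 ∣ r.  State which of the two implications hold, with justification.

Both directions hold; the statement is true.

(⟹) If 154 ∣ r, write r = 154q. Since 154 = 11·14, r = 14·(11q), so 14 ∣ r; and since 154 = 14·11, r = 11·(14q), so 11 ∣ r.

(⟸) Suppose 14 ∣ r and 11 ∣ r. Any common multiple of 14 and 11 is a multiple of their lcm; here gcd(14, 11) = 1, so lcm(14, 11) = 14·11 = 154, so 154 ∣ r.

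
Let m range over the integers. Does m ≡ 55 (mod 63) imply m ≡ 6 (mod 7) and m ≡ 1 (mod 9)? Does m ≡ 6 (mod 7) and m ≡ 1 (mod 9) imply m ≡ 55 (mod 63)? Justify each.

Both directions hold; the statement is true.

[⇐] If m ≡ 6 (mod 7) and m ≡ 1 (mod 9), then by the Chinese remainder theorem m ≡ 55 (mod 63). This is exactly m ≡ 55 (mod 63).

[⇒] Suppose m ≡ 55 (mod 63); write m = 63j + 55. Since 7 ∣ 63, reducing mod 7 gives m ≡ 55 ≡ 6 (mod 7); since 9 ∣ 63, reducing mod 9 gives m ≡ 55 ≡ 1 (mod 9).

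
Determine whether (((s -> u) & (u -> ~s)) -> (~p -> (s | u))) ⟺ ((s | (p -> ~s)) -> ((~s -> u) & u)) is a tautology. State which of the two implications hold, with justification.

Not equivalent: only (⇐) holds.

(⇐) Assume the antecedent. If s is true, the consequent reduces to true regardless of the other variables. If s is false, the antecedent forces (s = F, u = T, p = F) or (s = F, u = T, p = T), and the consequent holds there. Either way the consequent holds.

(⇒) This fails. Under s = T, u = F, p = F, the left side is true but the right side is false.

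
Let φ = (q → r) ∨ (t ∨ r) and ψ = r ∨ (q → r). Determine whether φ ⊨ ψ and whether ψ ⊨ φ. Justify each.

(⇒) This fails. Under q = T, r = F, t = T, the left side is true but the right side is false.

(⇐) Assume the antecedent. If q is true, the antecedent forces (q = T, r = T, t = F) or (q = T, r = T, t = T), and (q → r) ∨ (t ∨ r) holds there. If q is false, (q → r) ∨ (t ∨ r) reduces to true regardless of the other variables. Either way (q → r) ∨ (t ∨ r) holds.

The forward direction fails; the converse holds.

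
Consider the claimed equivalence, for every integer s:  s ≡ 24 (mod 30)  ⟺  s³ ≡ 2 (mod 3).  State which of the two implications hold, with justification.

(⇒) fails and (⇐) fails.

Forward direction. This fails: take s = 24. Then 24 ≡ 24 (mod 30), but 24³ = 13824 ≡ 0 (mod 3), not 2.

Converse. This fails: take s = 2. Then 2³ = 8 ≡ 2 (mod 3), yet 2 ≡ 2 (mod 30), not 24.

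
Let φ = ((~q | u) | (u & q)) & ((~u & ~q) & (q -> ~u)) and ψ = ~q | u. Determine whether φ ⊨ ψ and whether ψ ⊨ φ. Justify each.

Not equivalent: only (⇒) holds.

Converse. This fails. Under q = F, u = T, the left side is false but the right side is true.

Forward direction. Assume the antecedent. If q is true, the antecedent cannot hold. If q is false, ~q | u reduces to true regardless of the other variables. Either way ~q | u holds.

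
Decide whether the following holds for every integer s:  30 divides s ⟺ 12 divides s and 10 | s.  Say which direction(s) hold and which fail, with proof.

[⇐] Suppose 12 ∣ s and 10 ∣ s. Any common multiple of 12 and 10 is a multiple of their lcm; here lcm(12, 10) = 12·10/gcd(12, 10) = 120/2 = 60, so 60 ∣ s. Since 30 ∣ 60, it follows that 30 ∣ s.

[⇒] This fails: take s = 30. Certainly 30 ∣ 30, but 12 ∤ 30.

Only the reverse direction holds.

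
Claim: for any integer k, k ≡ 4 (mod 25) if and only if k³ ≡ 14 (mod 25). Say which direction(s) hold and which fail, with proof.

Equivalent; both directions hold.

[⇒] Suppose k ≡ 4 (mod 25). Write k = 25j + 4. Then (25j + 4)³ = 15625j³ + 7500j² + 1200j + 64 = 25(625j³ + 300j² + 48j + 2) + 14, so k³ ≡ 14 (mod 25).

[⇐] Conversely, suppose k³ ≡ 14 (mod 25). The only residue r in {0, …, 24} with r³ ≡ 14 (mod 25) is r = 4, so k ≡ 4 (mod 25).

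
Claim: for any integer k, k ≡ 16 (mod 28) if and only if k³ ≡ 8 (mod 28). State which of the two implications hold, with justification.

Only the forward direction holds.

(→) Suppose k ≡ 16 (mod 28). Write k = 28j + 16. Then (28j + 16)³ = 21952j³ + 37632j² + 21504j + 4096 = 28(784j³ + 1344j² + 768j + 146) + 8, so k³ ≡ 8 (mod 28).

(←) This fails: take k = 2. Then 2³ = 8 ≡ 8 (mod 28), yet 2 ≡ 2 (mod 28), not 16.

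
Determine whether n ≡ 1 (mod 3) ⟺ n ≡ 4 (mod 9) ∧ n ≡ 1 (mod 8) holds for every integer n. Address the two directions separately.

(⟹) This fails: n = 1 gives 1 ≡ 1 (mod 3) but 1 ≡ 1 (mod 9), so the conjunction on the right does not hold.

(⟸) Conversely, if n ≡ 4 (mod 9) and n ≡ 1 (mod 8), then by the Chinese remainder theorem n ≡ 49 (mod 72). Since 49 ≡ 1 (mod 3) and 3 ∣ 72, we get n ≡ 1 (mod 3).

Only the reverse direction holds.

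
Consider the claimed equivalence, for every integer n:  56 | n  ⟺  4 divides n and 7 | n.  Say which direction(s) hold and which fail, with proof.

Only the forward implication holds.

(⟸) This fails: take n = 28. Both 4 ∣ 28 and 7 ∣ 28, yet 28 is not a multiple of 56 (since 28 = 0·56 + 28), so 56 ∤ 28.

(⟹) If 56 ∣ n, write n = 56q. Since 56 = 14·4, n = 4·(14q), so 4 ∣ n; and since 56 = 8·7, n = 7·(8q), so 7 ∣ n.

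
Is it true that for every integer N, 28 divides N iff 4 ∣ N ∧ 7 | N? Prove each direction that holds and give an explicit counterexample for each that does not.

[⇒] If 28 ∣ N, write N = 28q. Since 28 = 7·4, N = 4·(7q), so 4 ∣ N; and since 28 = 4·7, N = 7·(4q), so 7 ∣ N.

[⇐] Suppose 4 ∣ N and 7 ∣ N. Any common multiple of 4 and 7 is a multiple of their lcm; here gcd(4, 7) = 1, so lcm(4, 7) = 4·7 = 28, so 28 ∣ N.

The biconditional holds.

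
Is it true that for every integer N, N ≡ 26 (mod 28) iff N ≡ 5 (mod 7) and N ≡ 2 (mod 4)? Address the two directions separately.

(⟸) If N ≡ 5 (mod 7) and N ≡ 2 (mod 4), then by the Chinese remainder theorem N ≡ 26 (mod 28). This is exactly N ≡ 26 (mod 28).

(⟹) Suppose N ≡ 26 (mod 28); write N = 28j + 26. Since 7 ∣ 28, reducing mod 7 gives N ≡ 26 ≡ 5 (mod 7); since 4 ∣ 28, reducing mod 4 gives N ≡ 26 ≡ 2 (mod 4).

Equivalent; both directions hold.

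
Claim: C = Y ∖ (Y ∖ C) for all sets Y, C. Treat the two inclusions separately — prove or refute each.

(⊆) fails; (⊇) holds.

(⟹) This inclusion fails. Take Y = ∅, C = {1}; then 1 ∈ C but 1 ∉ Y ∖ (Y ∖ C).

(⟸) Let x ∈ Y ∖ (Y ∖ C). Then x ∈ Y ∩ C, from which x ∈ C.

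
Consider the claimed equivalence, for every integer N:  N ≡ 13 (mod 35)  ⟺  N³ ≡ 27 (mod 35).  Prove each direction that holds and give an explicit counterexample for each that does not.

Not equivalent: only (⇒) holds.

(→) Suppose N ≡ 13 (mod 35). Write N = 35j + 13. Then (35j + 13)³ = 42875j³ + 47775j² + 17745j + 2197 = 35(1225j³ + 1365j² + 507j + 62) + 27, so N³ ≡ 27 (mod 35).

(←) This fails: take N = 3. Then 3³ = 27 ≡ 27 (mod 35), yet 3 ≡ 3 (mod 35), not 13.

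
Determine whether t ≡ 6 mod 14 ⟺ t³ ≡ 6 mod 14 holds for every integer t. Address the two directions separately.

(⟹) Suppose t ≡ 6 mod 14. Write t = 14j + 6. Then (14j + 6)³ = 2744j³ + 3528j² + 1512j + 216 = 14(196j³ + 252j² + 108j + 15) + 6, so t³ ≡ 6 (mod 14).

(⟸) This fails: take t = 10. Then 10³ = 1000 ≡ 6 (mod 14), yet 10 ≡ 10 (mod 14), not 6.

The forward direction holds; the converse fails.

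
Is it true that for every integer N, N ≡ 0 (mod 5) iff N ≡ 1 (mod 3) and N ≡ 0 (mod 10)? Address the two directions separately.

(⇒) fails; (⇐) holds.

(⟸) If N ≡ 1 (mod 3) and N ≡ 0 (mod 10), then by the Chinese remainder theorem N ≡ 10 (mod 30). Since 10 ≡ 0 (mod 5) and 5 ∣ 30, we get N ≡ 0 (mod 5).

(⟹) This fails: N = 0 gives 0 ≡ 0 (mod 5) but 0 ≡ 0 (mod 3), so the conjunction on the right does not hold.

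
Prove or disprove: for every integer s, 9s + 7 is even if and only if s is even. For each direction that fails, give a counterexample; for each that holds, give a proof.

Both directions fail.

(⟹) This fails: s = 1 gives 9s + 7 = 16, which is even, but 1 is odd, not even.

(⟸) This also fails: s = 6 is even, but 9s + 7 = 61 is odd, not even.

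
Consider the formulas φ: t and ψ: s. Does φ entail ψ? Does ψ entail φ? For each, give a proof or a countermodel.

(⇒) fails and (⇐) fails.

(→) This fails. Under t = T, s = F, the left side is true but the right side is false.

(←) This fails. Under t = F, s = T, the left side is false but the right side is true.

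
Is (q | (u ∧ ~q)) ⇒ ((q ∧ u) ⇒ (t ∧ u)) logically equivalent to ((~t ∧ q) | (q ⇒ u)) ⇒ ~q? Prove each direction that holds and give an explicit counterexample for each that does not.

(⇒) This fails. Under q = T, t = F, u = F, the left side is true but the right side is false.

(⇐) Assume the antecedent. If q is true, the antecedent forces (q = T, t = T, u = F), and the consequent holds there. If q is false, the consequent reduces to true regardless of the other variables. Either way the consequent holds.

Only the reverse direction holds.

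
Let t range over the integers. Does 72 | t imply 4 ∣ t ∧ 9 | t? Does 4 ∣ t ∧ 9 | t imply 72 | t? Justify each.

Only the forward implication holds.

[⇒] If 72 ∣ t, write t = 72q. Since 72 = 18·4, t = 4·(18q), so 4 ∣ t; and since 72 = 8·9, t = 9·(8q), so 9 ∣ t.

[⇐] This fails: take t = 36. Both 4 ∣ 36 and 9 ∣ 36, yet 36 is not a multiple of 72 (since 36 = 0·72 + 36), so 72 ∤ 36.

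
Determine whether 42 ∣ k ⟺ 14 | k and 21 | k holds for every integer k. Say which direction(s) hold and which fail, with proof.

Both implications hold.

(⟹) If 42 ∣ k, write k = 42q. Since 42 = 3·14, k = 14·(3q), so 14 ∣ k; and since 42 = 2·21, k = 21·(2q), so 21 ∣ k.

(⟸) Suppose 14 ∣ k and 21 ∣ k. Any common multiple of 14 and 21 is a multiple of their lcm; here lcm(14, 21) = 14·21/gcd(14, 21) = 294/7 = 42, so 42 ∣ k.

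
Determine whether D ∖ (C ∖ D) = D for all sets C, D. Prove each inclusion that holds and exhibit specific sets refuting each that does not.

(⊇) Let x ∈ D. Then either x ∈ D and x ∉ C; or x ∈ C ∩ D. In each case x ∈ D ∖ (C ∖ D), so D ⊆ D ∖ (C ∖ D).

(⊆) Let x ∈ D ∖ (C ∖ D). Then either x ∈ D and x ∉ C; or x ∈ C ∩ D. In each case x ∈ D, so D ∖ (C ∖ D) ⊆ D.

Both inclusions hold.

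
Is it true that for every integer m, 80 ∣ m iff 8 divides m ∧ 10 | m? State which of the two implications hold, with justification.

[⇒] If 80 ∣ m, write m = 80q. Since 80 = 10·8, m = 8·(10q), so 8 ∣ m; and since 80 = 8·10, m = 10·(8q), so 10 ∣ m.

[⇐] This fails: take m = 40. Both 8 ∣ 40 and 10 ∣ 40, yet 40 is not a multiple of 80 (since 40 = 0·80 + 40), so 80 ∤ 40.

(⇒) holds; (⇐) fails.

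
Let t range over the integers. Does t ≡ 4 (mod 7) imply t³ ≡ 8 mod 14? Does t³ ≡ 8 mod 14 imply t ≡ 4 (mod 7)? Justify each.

(⟹) This fails: take t = 11. Then 11 ≡ 4 (mod 7), but 11³ = 1331 ≡ 1 (mod 14), not 8.

(⟸) This fails: take t = 2. Then 2³ = 8 ≡ 8 (mod 14), yet 2 ≡ 2 (mod 7), not 4.

Both directions fail.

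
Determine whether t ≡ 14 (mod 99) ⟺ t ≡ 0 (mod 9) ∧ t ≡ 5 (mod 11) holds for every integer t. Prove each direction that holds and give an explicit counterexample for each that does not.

Forward direction. This fails: t = 14 gives 14 ≡ 14 (mod 99) but 14 ≡ 5 (mod 9), so the conjunction on the right does not hold.

Converse. This fails: t = 27 satisfies both congruences on the right (27 ≡ 0 mod 9 and 27 ≡ 5 mod 11) yet 27 ≡ 27 (mod 99), not 14.

(⇒) fails and (⇐) fails.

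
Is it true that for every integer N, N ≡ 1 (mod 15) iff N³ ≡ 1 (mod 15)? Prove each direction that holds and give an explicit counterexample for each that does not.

(⟹) Suppose N ≡ 1 (mod 15). Write N = 15j + 1. Then (15j + 1)³ = 3375j³ + 675j² + 45j + 1 = 15(225j³ + 45j² + 3j) + 1, so N³ ≡ 1 (mod 15).

(⟸) Conversely, suppose N³ ≡ 1 (mod 15). The only residue r in {0, …, 14} with r³ ≡ 1 (mod 15) is r = 1, so N ≡ 1 (mod 15).

The biconditional holds.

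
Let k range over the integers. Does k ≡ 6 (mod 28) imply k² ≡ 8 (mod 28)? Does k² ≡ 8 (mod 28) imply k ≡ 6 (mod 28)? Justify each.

Only the forward direction holds.

[⇒] Suppose k ≡ 6 (mod 28). Write k = 28j + 6. Then (28j + 6)² = 784j² + 336j + 36 = 28(28j² + 12j + 1) + 8, so k² ≡ 8 (mod 28).

[⇐] This fails: take k = 8. Then 8² = 64 ≡ 8 (mod 28), yet 8 ≡ 8 (mod 28), not 6.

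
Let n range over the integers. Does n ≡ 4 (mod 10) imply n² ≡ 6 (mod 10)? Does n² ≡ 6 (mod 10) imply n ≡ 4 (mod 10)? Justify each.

(→) Suppose n ≡ 4 (mod 10). Write n = 10j + 4. Then (10j + 4)² = 100j² + 80j + 16 = 10(10j² + 8j + 1) + 6, so n² ≡ 6 (mod 10).

(←) This fails: take n = 6. Then 6² = 36 ≡ 6 (mod 10), yet 6 ≡ 6 (mod 10), not 4.

The forward direction holds; the converse fails.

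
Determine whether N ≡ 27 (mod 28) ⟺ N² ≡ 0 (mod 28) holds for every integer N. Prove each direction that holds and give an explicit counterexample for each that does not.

Neither implication holds.

(⇒) This fails: take N = 27. Then 27 ≡ 27 (mod 28), but 27² = 729 ≡ 1 (mod 28), not 0.

(⇐) This fails: take N = 0. Then 0² = 0 ≡ 0 (mod 28), yet 0 ≡ 0 (mod 28), not 27.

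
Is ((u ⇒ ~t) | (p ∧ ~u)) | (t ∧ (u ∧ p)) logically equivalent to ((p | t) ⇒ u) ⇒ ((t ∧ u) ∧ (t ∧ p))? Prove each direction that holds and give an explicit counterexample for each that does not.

[⇒] This fails. Under u = F, t = F, p = F, the left side is true but the right side is false.

[⇐] Assume the antecedent. If u is true, the antecedent forces (u = T, t = T, p = T), and the consequent holds there. If u is false, the consequent reduces to true regardless of the other variables. Either way the consequent holds.

Only the converse holds.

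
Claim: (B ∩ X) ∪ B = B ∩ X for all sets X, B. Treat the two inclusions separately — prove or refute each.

Only the reverse inclusion holds.

(⊇) Let x ∈ B ∩ X. Then x ∈ X ∩ B, from which x ∈ (B ∩ X) ∪ B.

(⊆) This inclusion fails. Take X = ∅, B = {1}; then 1 ∈ (B ∩ X) ∪ B but 1 ∉ B ∩ X.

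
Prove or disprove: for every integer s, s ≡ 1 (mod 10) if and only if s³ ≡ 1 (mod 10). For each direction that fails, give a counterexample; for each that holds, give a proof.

(←) For the converse, argue contrapositively. If s ≢ 1 (mod 10), then s is congruent to one of 0, 2, 3, 4, 5, 6, 7, 8, 9 modulo 10, and these give s³ ≡ 0, 8, 7, 4, 5, 6, 3, 2, 9 respectively — never 1.

(→) Suppose s ≡ 1 (mod 10). Write s = 10j + 1. Then (10j + 1)³ = 1000j³ + 300j² + 30j + 1 = 10(100j³ + 30j² + 3j) + 1, so s³ ≡ 1 (mod 10).

Both directions hold; the statement is true.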